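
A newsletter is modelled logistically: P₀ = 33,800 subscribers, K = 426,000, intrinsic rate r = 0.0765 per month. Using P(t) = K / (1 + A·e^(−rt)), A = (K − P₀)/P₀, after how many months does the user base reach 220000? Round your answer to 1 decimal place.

A = (426000 − 33800)/33800 = 11.60355
220000 = 426000/(1 + 11.60355·e^(−0.0765t)) → 1 + 11.60355·e^(−0.0765t) = 1.93636
e^(−0.0765t) = 0.080696 → t = ln(12.39214)/0.0765 = 2.51706/0.0765

t ≈ 32.9 months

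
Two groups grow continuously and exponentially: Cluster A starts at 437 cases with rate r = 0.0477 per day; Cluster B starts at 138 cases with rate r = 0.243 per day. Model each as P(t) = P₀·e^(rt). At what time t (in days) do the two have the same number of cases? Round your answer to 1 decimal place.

t ≈ 5.9 days

437·e^(0.0477t) = 138·e^(0.243t)
437/138 = e^((0.243 − 0.0477)t) → ln(3.16667) = 0.1953·t
t = 1.15268 / 0.1953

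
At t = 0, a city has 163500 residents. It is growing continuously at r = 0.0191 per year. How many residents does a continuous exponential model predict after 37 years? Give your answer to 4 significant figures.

≈ 331,500 residents

P(37) = 163500 · e^(0.0191·37) = 163500 · e^(0.7067)
= 163500 · 2.02729 ≈ 331461.94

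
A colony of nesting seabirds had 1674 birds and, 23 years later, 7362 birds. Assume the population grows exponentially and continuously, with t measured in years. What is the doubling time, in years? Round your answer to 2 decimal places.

r = ln(7362/1674) / 23 = ln(4.39785) / 23 ≈ 0.064396 per year
doubling time = ln 2 / |r| = 0.69315 / 0.064396

doubling time ≈ 10.76 years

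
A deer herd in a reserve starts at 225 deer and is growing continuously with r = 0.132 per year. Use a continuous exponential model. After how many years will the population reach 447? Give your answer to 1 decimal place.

t ≈ 5.2 years

447 = 225 · e^(0.132·t)
t = ln(447/225) / 0.132 = ln(1.98667) / 0.132 = 0.68646 / 0.132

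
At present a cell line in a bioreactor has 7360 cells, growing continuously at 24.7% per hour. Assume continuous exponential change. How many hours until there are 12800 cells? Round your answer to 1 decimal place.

12800 = 7360 · e^(0.247·t)
t = ln(12800/7360) / 0.247 = ln(1.73913) / 0.247 = 0.55339 / 0.247

t ≈ 2.2 hours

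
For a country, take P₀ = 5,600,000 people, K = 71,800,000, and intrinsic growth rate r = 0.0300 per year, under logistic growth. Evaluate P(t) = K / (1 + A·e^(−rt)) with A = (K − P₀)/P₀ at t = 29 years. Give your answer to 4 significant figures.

A = (71800000 − 5600000)/5600000 = 11.82143
P(29) = 71800000 / (1 + 11.82143·e^(−0.03·29)) = 71800000 / (1 + 11.82143·0.418952)
= 71800000 / 5.95261 ≈ 12061944.34

≈ 12,060,000 people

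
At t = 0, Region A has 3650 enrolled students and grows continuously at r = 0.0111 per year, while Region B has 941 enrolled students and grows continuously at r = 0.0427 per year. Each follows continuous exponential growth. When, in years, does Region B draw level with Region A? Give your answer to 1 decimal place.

t ≈ 42.9 years

3650·e^(0.0111t) = 941·e^(0.0427t)
3650/941 = e^((0.0427 − 0.0111)t) → ln(3.87885) = 0.0316·t
t = 1.35554 / 0.0316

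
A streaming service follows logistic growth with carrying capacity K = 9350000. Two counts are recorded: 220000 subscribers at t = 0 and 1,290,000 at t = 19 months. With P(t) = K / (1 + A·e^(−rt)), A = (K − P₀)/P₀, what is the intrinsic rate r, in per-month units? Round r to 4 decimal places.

A = (9350000 − 220000)/220000 = 41.5
1290000 = 9350000/(1 + 41.5·e^(−r·19)) → e^(−19r) = (7.24806 − 1)/41.5 = 0.150556
r = −ln(0.150556)/19 = 1.89342/19

r ≈ 0.0997 per month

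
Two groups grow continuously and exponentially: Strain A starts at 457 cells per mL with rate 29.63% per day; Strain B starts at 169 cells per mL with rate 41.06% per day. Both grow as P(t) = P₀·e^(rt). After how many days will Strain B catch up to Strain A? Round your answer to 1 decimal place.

t ≈ 8.7 days

457·e^(0.2963t) = 169·e^(0.4106t)
457/169 = e^((0.4106 − 0.2963)t) → ln(2.70414) = 0.1143·t
t = 0.99478 / 0.1143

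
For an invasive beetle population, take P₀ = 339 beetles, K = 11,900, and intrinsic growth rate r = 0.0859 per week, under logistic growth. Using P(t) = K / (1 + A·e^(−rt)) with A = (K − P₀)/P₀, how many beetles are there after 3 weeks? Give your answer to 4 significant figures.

A = (11900 − 339)/339 = 34.10324
P(3) = 11900 / (1 + 34.10324·e^(−0.0859·3)) = 11900 / (1 + 34.10324·0.772827)
= 11900 / 27.35591 ≈ 435.01

≈ 435.0 beetles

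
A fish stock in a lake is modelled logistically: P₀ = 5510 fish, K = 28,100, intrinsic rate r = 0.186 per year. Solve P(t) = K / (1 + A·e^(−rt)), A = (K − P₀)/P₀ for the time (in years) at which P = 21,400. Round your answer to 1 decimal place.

A = (28100 − 5510)/5510 = 4.09982
21400 = 28100/(1 + 4.09982·e^(−0.186t)) → 1 + 4.09982·e^(−0.186t) = 1.31308
e^(−0.186t) = 0.076365 → t = ln(13.09494)/0.186 = 2.57223/0.186

t ≈ 13.8 years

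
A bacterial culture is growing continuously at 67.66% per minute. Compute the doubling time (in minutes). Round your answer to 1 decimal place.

doubling time = ln(2) / |r| = 0.69315 / 0.6766

doubling time ≈ 1.0 minutes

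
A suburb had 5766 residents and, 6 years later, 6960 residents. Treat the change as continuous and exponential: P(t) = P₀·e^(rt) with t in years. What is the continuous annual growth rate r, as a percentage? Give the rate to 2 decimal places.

6960 = 5766 · e^(r·6)
e^(6r) = 6960/5766 = 1.20708
r = ln(1.20708) / 6 = 0.1882 / 6

r ≈ 3.14% per year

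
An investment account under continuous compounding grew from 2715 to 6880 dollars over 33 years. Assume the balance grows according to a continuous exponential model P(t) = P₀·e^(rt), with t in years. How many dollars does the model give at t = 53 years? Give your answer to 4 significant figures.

≈ 12,090 dollars

r = ln(6880/2715) / 33 ≈ 0.028177 per year
P(53) = 2715 · e^(0.028177·53) = 2715 · 4.45202 ≈ 12087.24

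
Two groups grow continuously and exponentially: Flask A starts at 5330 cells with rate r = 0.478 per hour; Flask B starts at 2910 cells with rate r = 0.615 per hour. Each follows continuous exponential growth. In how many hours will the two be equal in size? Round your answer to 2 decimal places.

t ≈ 4.42 hours

5330·e^(0.478t) = 2910·e^(0.615t)
5330/2910 = e^((0.615 − 0.478)t) → ln(1.83162) = 0.137·t
t = 0.6052 / 0.137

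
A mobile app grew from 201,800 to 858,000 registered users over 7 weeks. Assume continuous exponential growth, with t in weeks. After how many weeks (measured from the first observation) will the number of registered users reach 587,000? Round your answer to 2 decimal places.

r = ln(858000/201800) / 7 ≈ 0.206761 per week
t = ln(587000/201800) / r = 1.06775 / 0.206761 ≈ 5.164

t ≈ 5.16 weeks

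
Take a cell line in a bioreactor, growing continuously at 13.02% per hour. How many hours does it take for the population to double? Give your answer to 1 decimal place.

doubling time = ln(2) / |r| = 0.69315 / 0.1302

doubling time ≈ 5.3 hours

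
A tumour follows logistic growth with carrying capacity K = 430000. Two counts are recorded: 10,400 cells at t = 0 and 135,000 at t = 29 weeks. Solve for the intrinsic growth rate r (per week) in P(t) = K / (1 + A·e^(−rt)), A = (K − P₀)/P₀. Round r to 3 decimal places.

r ≈ 0.101 per week

A = (430000 − 10400)/10400 = 40.34615
135000 = 430000/(1 + 40.34615·e^(−r·29)) → e^(−29r) = (3.18519 − 1)/40.34615 = 0.054161
r = −ln(0.054161)/29 = 2.9158/29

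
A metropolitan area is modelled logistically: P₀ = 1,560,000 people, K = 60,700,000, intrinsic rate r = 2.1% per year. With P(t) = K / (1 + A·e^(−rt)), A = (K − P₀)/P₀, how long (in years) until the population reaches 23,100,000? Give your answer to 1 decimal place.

A = (60700000 − 1560000)/1560000 = 37.91026
23100000 = 60700000/(1 + 37.91026·e^(−0.021t)) → 1 + 37.91026·e^(−0.021t) = 2.62771
e^(−0.021t) = 0.042936 → t = ln(23.29061)/0.021 = 3.14805/0.021

t ≈ 149.9 years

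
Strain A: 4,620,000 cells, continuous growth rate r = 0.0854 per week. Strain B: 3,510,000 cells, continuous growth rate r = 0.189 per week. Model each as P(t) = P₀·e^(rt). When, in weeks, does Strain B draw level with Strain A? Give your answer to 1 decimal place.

t ≈ 2.7 weeks

4620000·e^(0.0854t) = 3510000·e^(0.189t)
4620000/3510000 = e^((0.189 − 0.0854)t) → ln(1.31624) = 0.1036·t
t = 0.27478 / 0.1036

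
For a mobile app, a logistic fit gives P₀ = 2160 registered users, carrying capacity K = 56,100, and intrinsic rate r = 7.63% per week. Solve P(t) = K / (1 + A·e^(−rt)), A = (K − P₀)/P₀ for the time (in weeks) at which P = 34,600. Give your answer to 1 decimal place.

A = (56100 − 2160)/2160 = 24.97222
34600 = 56100/(1 + 24.97222·e^(−0.0763t)) → 1 + 24.97222·e^(−0.0763t) = 1.62139
e^(−0.0763t) = 0.024883 → t = ln(40.18786)/0.0763 = 3.69356/0.0763

t ≈ 48.4 weeks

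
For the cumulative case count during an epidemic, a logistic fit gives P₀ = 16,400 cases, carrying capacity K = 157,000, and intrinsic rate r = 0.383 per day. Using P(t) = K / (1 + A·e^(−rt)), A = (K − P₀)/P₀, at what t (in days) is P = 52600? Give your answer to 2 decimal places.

A = (157000 − 16400)/16400 = 8.57317
52600 = 157000/(1 + 8.57317·e^(−0.383t)) → 1 + 8.57317·e^(−0.383t) = 2.98479
e^(−0.383t) = 0.231512 → t = ln(4.31943)/0.383 = 1.46312/0.383

t ≈ 3.82 days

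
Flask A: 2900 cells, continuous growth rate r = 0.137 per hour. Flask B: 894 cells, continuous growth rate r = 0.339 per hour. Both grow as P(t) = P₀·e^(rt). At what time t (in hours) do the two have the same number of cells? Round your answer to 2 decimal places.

t ≈ 5.83 hours

2900·e^(0.137t) = 894·e^(0.339t)
2900/894 = e^((0.339 − 0.137)t) → ln(3.24385) = 0.202·t
t = 1.17676 / 0.202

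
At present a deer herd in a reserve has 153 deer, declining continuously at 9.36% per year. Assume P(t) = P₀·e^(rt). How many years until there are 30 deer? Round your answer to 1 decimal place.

30 = 153 · e^(-0.0936·t)
t = ln(30/153) / -0.0936 = ln(0.19608) / -0.0936 = -1.62924 / -0.0936

t ≈ 17.4 years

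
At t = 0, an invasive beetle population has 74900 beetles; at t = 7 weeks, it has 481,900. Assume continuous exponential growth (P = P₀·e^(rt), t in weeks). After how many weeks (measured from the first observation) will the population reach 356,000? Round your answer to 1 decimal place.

r = ln(481900/74900) / 7 ≈ 0.26594 per week
t = ln(356000/74900) / r = 1.55878 / 0.26594 ≈ 5.861

t ≈ 5.9 weeks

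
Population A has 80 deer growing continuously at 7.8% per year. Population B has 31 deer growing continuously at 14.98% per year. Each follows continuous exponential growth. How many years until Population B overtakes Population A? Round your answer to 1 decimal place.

t ≈ 13.2 years

80·e^(0.078t) = 31·e^(0.1498t)
80/31 = e^((0.1498 − 0.078)t) → ln(2.58065) = 0.0718·t
t = 0.94804 / 0.0718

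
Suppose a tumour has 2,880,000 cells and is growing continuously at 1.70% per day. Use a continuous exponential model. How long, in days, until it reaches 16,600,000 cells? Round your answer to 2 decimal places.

t ≈ 103.04 days

16600000 = 2880000 · e^(0.017·t)
t = ln(16600000/2880000) / 0.017 = ln(5.76389) / 0.017 = 1.75161 / 0.017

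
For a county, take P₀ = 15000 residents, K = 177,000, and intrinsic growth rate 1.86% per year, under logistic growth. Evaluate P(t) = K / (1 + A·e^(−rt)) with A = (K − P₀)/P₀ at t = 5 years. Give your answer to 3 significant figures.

A = (177000 − 15000)/15000 = 10.8
P(5) = 177000 / (1 + 10.8·e^(−0.0186·5)) = 177000 / (1 + 10.8·0.911194)
= 177000 / 10.84089 ≈ 16327.07

≈ 16,300 residents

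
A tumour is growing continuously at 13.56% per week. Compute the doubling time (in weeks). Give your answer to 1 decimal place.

doubling time ≈ 5.1 weeks

doubling time = ln(2) / |r| = 0.69315 / 0.1356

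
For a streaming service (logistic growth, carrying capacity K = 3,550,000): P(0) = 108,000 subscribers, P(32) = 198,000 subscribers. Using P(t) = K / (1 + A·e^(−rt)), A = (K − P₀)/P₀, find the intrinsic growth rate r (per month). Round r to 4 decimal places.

A = (3550000 − 108000)/108000 = 31.87037
198000 = 3550000/(1 + 31.87037·e^(−r·32)) → e^(−32r) = (17.92929 − 1)/31.87037 = 0.531192
r = −ln(0.531192)/32 = 0.63263/32

r ≈ 0.0198 per month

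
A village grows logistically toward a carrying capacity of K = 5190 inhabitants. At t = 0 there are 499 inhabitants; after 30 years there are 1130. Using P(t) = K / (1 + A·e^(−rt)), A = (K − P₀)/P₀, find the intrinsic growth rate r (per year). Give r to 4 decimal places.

A = (5190 − 499)/499 = 9.4008
1130 = 5190/(1 + 9.4008·e^(−r·30)) → e^(−30r) = (4.59292 − 1)/9.4008 = 0.382193
r = −ln(0.382193)/30 = 0.96183/30

r ≈ 0.0321 per year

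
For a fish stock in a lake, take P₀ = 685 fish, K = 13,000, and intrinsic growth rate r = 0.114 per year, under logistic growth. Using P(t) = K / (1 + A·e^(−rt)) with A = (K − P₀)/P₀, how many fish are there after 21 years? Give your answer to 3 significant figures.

A = (13000 − 685)/685 = 17.9781
P(21) = 13000 / (1 + 17.9781·e^(−0.114·21)) = 13000 / (1 + 17.9781·0.091264)
= 13000 / 2.64075 ≈ 4922.84

≈ 4,920 fish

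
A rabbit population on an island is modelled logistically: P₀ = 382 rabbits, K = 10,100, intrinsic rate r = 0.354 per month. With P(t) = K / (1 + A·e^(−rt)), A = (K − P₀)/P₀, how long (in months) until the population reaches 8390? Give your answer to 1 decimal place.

A = (10100 − 382)/382 = 25.43979
8390 = 10100/(1 + 25.43979·e^(−0.354t)) → 1 + 25.43979·e^(−0.354t) = 1.20381
e^(−0.354t) = 0.008012 → t = ln(124.81862)/0.354 = 4.82686/0.354

t ≈ 13.6 months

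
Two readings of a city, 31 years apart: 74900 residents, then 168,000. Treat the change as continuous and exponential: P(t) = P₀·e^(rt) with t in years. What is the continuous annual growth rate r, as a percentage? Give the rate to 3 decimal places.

r ≈ 2.606% per year

168000 = 74900 · e^(r·31)
e^(31r) = 168000/74900 = 2.24299
r = ln(2.24299) / 31 = 0.80781 / 31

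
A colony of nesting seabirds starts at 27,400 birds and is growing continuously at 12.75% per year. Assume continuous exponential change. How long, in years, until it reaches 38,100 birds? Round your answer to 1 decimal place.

38100 = 27400 · e^(0.1275·t)
t = ln(38100/27400) / 0.1275 = ln(1.39051) / 0.1275 = 0.32967 / 0.1275

t ≈ 2.6 years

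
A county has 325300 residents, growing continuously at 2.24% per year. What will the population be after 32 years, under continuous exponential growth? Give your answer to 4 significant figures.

P(32) = 325300 · e^(0.0224·32) = 325300 · e^(0.7168)
= 325300 · 2.04787 ≈ 666171.96

≈ 666,200 residents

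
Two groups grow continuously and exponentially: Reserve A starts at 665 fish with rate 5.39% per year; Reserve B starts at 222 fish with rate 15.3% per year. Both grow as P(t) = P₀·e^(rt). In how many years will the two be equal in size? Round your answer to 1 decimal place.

665·e^(0.0539t) = 222·e^(0.153t)
665/222 = e^((0.153 − 0.0539)t) → ln(2.9955) = 0.0991·t
t = 1.09711 / 0.0991

t ≈ 11.1 years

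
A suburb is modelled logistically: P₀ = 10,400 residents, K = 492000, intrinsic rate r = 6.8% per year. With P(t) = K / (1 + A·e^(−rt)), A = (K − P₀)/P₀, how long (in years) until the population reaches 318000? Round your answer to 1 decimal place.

t ≈ 65.3 years

A = (492000 − 10400)/10400 = 46.30769
318000 = 492000/(1 + 46.30769·e^(−0.068t)) → 1 + 46.30769·e^(−0.068t) = 1.54717
e^(−0.068t) = 0.011816 → t = ln(84.6313)/0.068 = 4.4383/0.068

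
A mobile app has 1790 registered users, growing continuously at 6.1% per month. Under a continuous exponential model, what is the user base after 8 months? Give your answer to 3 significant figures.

≈ 2,920 registered users

P(8) = 1790 · e^(0.061·8) = 1790 · e^(0.488)
= 1790 · 1.62905 ≈ 2916.01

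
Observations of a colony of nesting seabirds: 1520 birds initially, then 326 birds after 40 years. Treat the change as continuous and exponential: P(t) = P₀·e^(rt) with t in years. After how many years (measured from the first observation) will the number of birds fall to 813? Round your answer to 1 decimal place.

r = ln(326/1520) / 40 ≈ -0.038489 per year
t = ln(813/1520) / r = -0.62573 / -0.038489 ≈ 16.257

t ≈ 16.3 years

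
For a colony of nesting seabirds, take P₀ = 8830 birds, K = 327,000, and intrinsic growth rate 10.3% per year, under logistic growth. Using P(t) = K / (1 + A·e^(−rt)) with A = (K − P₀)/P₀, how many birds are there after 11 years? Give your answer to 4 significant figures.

≈ 25,940 birds

A = (327000 − 8830)/8830 = 36.03284
P(11) = 327000 / (1 + 36.03284·e^(−0.103·11)) = 327000 / (1 + 36.03284·0.322066)
= 327000 / 12.60494 ≈ 25942.21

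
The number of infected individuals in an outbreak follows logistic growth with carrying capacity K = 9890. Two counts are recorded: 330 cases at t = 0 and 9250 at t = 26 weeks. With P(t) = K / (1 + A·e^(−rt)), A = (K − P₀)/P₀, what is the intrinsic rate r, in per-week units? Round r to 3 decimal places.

r ≈ 0.232 per week

A = (9890 − 330)/330 = 28.9697
9250 = 9890/(1 + 28.9697·e^(−r·26)) → e^(−26r) = (1.06919 − 1)/28.9697 = 0.002388
r = −ln(0.002388)/26 = 6.03716/26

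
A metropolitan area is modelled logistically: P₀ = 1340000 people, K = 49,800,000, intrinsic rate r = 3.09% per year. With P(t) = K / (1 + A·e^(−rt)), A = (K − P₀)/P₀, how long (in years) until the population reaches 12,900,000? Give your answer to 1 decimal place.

A = (49800000 − 1340000)/1340000 = 36.16418
12900000 = 49800000/(1 + 36.16418·e^(−0.0309t)) → 1 + 36.16418·e^(−0.0309t) = 3.86047
e^(−0.0309t) = 0.079097 → t = ln(12.64276)/0.0309 = 2.53708/0.0309

t ≈ 82.1 years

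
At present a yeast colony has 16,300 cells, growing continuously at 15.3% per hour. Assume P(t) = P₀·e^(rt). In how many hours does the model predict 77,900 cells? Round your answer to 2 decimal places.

77900 = 16300 · e^(0.153·t)
t = ln(77900/16300) / 0.153 = ln(4.77914) / 0.153 = 1.56426 / 0.153

t ≈ 10.22 hours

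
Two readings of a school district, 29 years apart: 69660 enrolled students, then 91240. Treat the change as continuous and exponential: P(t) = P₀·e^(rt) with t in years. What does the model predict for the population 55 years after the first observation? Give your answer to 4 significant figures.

≈ 116,200 enrolled students

r = ln(91240/69660) / 29 ≈ 0.009306 per year
P(55) = 69660 · e^(0.009306·55) = 69660 · 1.66832 ≈ 116215.15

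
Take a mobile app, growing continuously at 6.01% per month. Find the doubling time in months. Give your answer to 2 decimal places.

doubling time ≈ 11.53 months

doubling time = ln(2) / |r| = 0.69315 / 0.0601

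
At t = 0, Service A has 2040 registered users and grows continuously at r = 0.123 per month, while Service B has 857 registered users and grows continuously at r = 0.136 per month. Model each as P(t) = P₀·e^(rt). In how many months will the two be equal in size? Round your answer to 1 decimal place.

2040·e^(0.123t) = 857·e^(0.136t)
2040/857 = e^((0.136 − 0.123)t) → ln(2.3804) = 0.013·t
t = 0.86727 / 0.013

t ≈ 66.7 months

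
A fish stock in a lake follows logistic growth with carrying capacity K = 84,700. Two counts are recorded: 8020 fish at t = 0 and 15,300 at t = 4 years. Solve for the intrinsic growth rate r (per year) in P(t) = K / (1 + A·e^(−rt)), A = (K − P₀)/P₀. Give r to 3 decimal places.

A = (84700 − 8020)/8020 = 9.5611
15300 = 84700/(1 + 9.5611·e^(−r·4)) → e^(−4r) = (5.53595 − 1)/9.5611 = 0.474417
r = −ln(0.474417)/4 = 0.74567/4

r ≈ 0.186 per year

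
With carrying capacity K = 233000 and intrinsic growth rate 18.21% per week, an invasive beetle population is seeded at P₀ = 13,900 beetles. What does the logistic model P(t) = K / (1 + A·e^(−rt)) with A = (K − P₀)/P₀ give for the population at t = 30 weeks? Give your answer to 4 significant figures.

≈ 218,400 beetles

A = (233000 − 13900)/13900 = 15.76259
P(30) = 233000 / (1 + 15.76259·e^(−0.1821·30)) = 233000 / (1 + 15.76259·0.004241)
= 233000 / 1.06685 ≈ 218400.74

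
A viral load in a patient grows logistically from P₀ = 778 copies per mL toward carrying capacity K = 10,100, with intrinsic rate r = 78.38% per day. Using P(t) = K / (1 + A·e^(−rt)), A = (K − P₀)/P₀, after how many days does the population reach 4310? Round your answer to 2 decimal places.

t ≈ 2.79 days

A = (10100 − 778)/778 = 11.98201
4310 = 10100/(1 + 11.98201·e^(−0.7838t)) → 1 + 11.98201·e^(−0.7838t) = 2.34339
e^(−0.7838t) = 0.112117 → t = ln(8.91925)/0.7838 = 2.18821/0.7838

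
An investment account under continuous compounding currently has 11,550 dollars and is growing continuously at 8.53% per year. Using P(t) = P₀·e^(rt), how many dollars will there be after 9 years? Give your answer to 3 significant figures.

≈ 24,900 dollars

P(9) = 11550 · e^(0.0853·9) = 11550 · e^(0.7677)
= 11550 · 2.1548 ≈ 24887.99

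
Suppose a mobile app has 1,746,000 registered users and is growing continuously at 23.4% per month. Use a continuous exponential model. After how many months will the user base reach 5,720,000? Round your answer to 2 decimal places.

5720000 = 1746000 · e^(0.234·t)
t = ln(5720000/1746000) / 0.234 = ln(3.27606) / 0.234 = 1.18664 / 0.234

t ≈ 5.07 months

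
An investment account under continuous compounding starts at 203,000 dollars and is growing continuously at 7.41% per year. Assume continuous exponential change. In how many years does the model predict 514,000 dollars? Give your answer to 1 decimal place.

514000 = 203000 · e^(0.0741·t)
t = ln(514000/203000) / 0.0741 = ln(2.53202) / 0.0741 = 0.92902 / 0.0741

t ≈ 12.5 years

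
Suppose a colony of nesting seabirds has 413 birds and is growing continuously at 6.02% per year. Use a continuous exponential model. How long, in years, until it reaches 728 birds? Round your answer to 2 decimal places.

t ≈ 9.42 years

728 = 413 · e^(0.0602·t)
t = ln(728/413) / 0.0602 = ln(1.76271) / 0.0602 = 0.56685 / 0.0602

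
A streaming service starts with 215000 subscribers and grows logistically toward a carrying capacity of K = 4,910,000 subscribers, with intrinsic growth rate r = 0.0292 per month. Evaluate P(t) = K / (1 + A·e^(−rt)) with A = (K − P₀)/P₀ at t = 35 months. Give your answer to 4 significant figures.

A = (4910000 − 215000)/215000 = 21.83721
P(35) = 4910000 / (1 + 21.83721·e^(−0.0292·35)) = 4910000 / (1 + 21.83721·0.359874)
= 4910000 / 8.85865 ≈ 554260.27

≈ 554,300 subscribers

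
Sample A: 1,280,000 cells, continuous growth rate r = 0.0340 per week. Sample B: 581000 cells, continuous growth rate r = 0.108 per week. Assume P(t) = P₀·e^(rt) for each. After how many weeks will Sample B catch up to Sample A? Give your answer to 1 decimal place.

t ≈ 10.7 weeks

1280000·e^(0.034t) = 581000·e^(0.108t)
1280000/581000 = e^((0.108 − 0.034)t) → ln(2.2031) = 0.074·t
t = 0.78986 / 0.074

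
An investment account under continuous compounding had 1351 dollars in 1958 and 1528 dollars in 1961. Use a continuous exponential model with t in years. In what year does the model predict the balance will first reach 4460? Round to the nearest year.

r = ln(1528/1351) / 3 = 0.12311/3 ≈ 0.041038 per year
t = ln(4460/1351) / r = 1.1943/0.041038 ≈ 29.1 years after 1958

year 1987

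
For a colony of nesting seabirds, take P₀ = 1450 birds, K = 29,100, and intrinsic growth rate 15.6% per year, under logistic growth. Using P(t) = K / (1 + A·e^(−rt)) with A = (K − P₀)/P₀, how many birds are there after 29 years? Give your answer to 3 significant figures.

A = (29100 − 1450)/1450 = 19.06897
P(29) = 29100 / (1 + 19.06897·e^(−0.156·29)) = 29100 / (1 + 19.06897·0.010846)
= 29100 / 1.20681 ≈ 24113.09

≈ 24,100 birds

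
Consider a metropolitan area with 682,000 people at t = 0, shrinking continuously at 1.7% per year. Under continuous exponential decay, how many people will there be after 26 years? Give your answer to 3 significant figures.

≈ 438,000 people

P(26) = 682000 · e^(-0.017·26) = 682000 · e^(-0.442)
= 682000 · 0.64275 ≈ 438355.25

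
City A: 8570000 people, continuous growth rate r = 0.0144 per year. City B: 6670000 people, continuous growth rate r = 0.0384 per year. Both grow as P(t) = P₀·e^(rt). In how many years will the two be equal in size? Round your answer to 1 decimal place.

8570000·e^(0.0144t) = 6670000·e^(0.0384t)
8570000/6670000 = e^((0.0384 − 0.0144)t) → ln(1.28486) = 0.024·t
t = 0.25065 / 0.024

t ≈ 10.4 years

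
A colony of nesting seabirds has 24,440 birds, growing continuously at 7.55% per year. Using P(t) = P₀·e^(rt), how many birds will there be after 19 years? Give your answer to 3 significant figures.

P(19) = 24440 · e^(0.0755·19) = 24440 · e^(1.4345)
= 24440 · 4.19755 ≈ 102588.02

≈ 103,000 birds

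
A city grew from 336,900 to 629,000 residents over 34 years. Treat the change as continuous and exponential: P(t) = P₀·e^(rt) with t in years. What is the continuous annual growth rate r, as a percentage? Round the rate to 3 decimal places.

629000 = 336900 · e^(r·34)
e^(34r) = 629000/336900 = 1.86702
r = ln(1.86702) / 34 = 0.62435 / 34

r ≈ 1.836% per year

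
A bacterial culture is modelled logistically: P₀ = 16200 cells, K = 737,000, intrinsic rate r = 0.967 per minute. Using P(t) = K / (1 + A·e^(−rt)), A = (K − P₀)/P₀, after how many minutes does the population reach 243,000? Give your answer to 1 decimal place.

A = (737000 − 16200)/16200 = 44.49383
243000 = 737000/(1 + 44.49383·e^(−0.967t)) → 1 + 44.49383·e^(−0.967t) = 3.03292
e^(−0.967t) = 0.04569 → t = ln(21.88664)/0.967 = 3.08588/0.967

t ≈ 3.2 minutes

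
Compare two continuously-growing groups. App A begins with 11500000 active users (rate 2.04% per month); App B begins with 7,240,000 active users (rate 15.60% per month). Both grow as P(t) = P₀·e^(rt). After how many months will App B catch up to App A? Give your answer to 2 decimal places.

11500000·e^(0.0204t) = 7240000·e^(0.156t)
11500000/7240000 = e^((0.156 − 0.0204)t) → ln(1.5884) = 0.1356·t
t = 0.46273 / 0.1356

t ≈ 3.41 months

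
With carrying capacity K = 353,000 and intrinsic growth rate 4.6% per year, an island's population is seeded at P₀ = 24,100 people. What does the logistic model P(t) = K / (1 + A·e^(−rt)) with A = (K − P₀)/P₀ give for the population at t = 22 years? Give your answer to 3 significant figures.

A = (353000 − 24100)/24100 = 13.6473
P(22) = 353000 / (1 + 13.6473·e^(−0.046·22)) = 353000 / (1 + 13.6473·0.363491)
= 353000 / 5.96068 ≈ 59221.48

≈ 59,200 people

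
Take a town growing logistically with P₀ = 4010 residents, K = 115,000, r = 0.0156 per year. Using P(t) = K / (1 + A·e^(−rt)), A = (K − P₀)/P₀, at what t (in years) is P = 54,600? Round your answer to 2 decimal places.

t ≈ 206.39 years

A = (115000 − 4010)/4010 = 27.6783
54600 = 115000/(1 + 27.6783·e^(−0.0156t)) → 1 + 27.6783·e^(−0.0156t) = 2.10623
e^(−0.0156t) = 0.039967 → t = ln(25.02045)/0.0156 = 3.21969/0.0156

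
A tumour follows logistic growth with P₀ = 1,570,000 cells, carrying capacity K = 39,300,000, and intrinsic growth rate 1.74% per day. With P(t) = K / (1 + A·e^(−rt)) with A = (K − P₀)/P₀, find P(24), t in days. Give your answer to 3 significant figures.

≈ 2,340,000 cells

A = (39300000 − 1570000)/1570000 = 24.03185
P(24) = 39300000 / (1 + 24.03185·e^(−0.0174·24)) = 39300000 / (1 + 24.03185·0.658626)
= 39300000 / 16.82799 ≈ 2335394.73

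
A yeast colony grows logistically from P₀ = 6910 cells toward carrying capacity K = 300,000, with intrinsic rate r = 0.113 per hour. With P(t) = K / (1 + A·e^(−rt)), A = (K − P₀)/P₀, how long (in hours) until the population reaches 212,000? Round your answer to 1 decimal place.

t ≈ 40.9 hours

A = (300000 − 6910)/6910 = 42.41534
212000 = 300000/(1 + 42.41534·e^(−0.113t)) → 1 + 42.41534·e^(−0.113t) = 1.41509
e^(−0.113t) = 0.009786 → t = ln(102.18241)/0.113 = 4.62676/0.113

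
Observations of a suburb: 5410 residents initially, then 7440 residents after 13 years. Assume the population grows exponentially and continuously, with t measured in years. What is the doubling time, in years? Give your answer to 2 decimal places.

doubling time ≈ 28.28 years

r = ln(7440/5410) / 13 = ln(1.37523) / 13 ≈ 0.024509 per year
doubling time = ln 2 / |r| = 0.69315 / 0.024509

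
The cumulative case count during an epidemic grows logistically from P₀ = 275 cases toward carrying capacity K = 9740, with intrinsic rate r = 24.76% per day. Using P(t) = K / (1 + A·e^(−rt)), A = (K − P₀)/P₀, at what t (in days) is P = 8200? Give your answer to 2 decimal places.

t ≈ 21.05 days

A = (9740 − 275)/275 = 34.41818
8200 = 9740/(1 + 34.41818·e^(−0.2476t)) → 1 + 34.41818·e^(−0.2476t) = 1.1878
e^(−0.2476t) = 0.005457 → t = ln(183.26564)/0.2476 = 5.21094/0.2476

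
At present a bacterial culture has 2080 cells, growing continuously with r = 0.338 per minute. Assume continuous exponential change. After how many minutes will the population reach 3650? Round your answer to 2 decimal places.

t ≈ 1.66 minutes

3650 = 2080 · e^(0.338·t)
t = ln(3650/2080) / 0.338 = ln(1.75481) / 0.338 = 0.56236 / 0.338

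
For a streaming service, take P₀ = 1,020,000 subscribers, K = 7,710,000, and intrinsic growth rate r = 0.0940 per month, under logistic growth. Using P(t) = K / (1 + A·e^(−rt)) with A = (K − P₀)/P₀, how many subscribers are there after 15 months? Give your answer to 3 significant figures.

≈ 2,960,000 subscribers

A = (7710000 − 1020000)/1020000 = 6.55882
P(15) = 7710000 / (1 + 6.55882·e^(−0.094·15)) = 7710000 / (1 + 6.55882·0.244143)
= 7710000 / 2.60129 ≈ 2963910.97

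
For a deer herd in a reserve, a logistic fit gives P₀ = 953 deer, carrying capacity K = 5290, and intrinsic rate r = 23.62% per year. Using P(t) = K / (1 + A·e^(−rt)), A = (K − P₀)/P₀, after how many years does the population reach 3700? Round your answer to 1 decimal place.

t ≈ 10.0 years

A = (5290 − 953)/953 = 4.55089
3700 = 5290/(1 + 4.55089·e^(−0.2362t)) → 1 + 4.55089·e^(−0.2362t) = 1.42973
e^(−0.2362t) = 0.094428 → t = ln(10.59013)/0.2362 = 2.35992/0.2362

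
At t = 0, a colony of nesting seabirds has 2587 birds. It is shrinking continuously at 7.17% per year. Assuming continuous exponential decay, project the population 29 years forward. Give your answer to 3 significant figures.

≈ 323 birds

P(29) = 2587 · e^(-0.0717·29) = 2587 · e^(-2.0793)
= 2587 · 0.12502 ≈ 323.42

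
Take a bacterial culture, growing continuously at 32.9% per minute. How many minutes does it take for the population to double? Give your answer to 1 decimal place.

doubling time = ln(2) / |r| = 0.69315 / 0.329

doubling time ≈ 2.1 minutes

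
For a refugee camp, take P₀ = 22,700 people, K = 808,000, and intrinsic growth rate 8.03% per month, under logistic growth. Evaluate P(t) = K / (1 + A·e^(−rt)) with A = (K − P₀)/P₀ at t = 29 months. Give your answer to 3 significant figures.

A = (808000 − 22700)/22700 = 34.59471
P(29) = 808000 / (1 + 34.59471·e^(−0.0803·29)) = 808000 / (1 + 34.59471·0.097422)
= 808000 / 4.3703 ≈ 184884.46

≈ 185,000 people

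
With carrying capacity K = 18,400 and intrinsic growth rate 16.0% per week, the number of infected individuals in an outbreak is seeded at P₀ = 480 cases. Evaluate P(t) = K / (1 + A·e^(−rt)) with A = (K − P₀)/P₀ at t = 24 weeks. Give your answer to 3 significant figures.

A = (18400 − 480)/480 = 37.33333
P(24) = 18400 / (1 + 37.33333·e^(−0.16·24)) = 18400 / (1 + 37.33333·0.021494)
= 18400 / 1.80243 ≈ 10208.45

≈ 10,200 cases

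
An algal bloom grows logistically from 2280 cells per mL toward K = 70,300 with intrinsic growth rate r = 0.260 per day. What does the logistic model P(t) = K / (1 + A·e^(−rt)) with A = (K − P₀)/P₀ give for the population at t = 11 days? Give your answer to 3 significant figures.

A = (70300 − 2280)/2280 = 29.83333
P(11) = 70300 / (1 + 29.83333·e^(−0.26·11)) = 70300 / (1 + 29.83333·0.057269)
= 70300 / 2.70852 ≈ 25955.15

≈ 26,000 cells per mL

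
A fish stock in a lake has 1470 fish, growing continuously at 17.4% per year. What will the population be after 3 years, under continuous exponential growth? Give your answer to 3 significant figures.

P(3) = 1470 · e^(0.174·3) = 1470 · e^(0.522)
= 1470 · 1.6854 ≈ 2477.53

≈ 2,480 fish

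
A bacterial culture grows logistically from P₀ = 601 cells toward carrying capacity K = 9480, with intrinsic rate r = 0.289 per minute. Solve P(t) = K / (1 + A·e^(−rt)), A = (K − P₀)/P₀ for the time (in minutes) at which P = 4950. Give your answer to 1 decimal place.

A = (9480 − 601)/601 = 14.77371
4950 = 9480/(1 + 14.77371·e^(−0.289t)) → 1 + 14.77371·e^(−0.289t) = 1.91515
e^(−0.289t) = 0.061945 → t = ln(16.14346)/0.289 = 2.78151/0.289

t ≈ 9.6 minutes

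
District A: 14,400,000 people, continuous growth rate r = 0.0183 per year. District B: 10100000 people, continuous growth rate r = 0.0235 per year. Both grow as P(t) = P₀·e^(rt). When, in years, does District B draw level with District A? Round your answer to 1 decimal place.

14400000·e^(0.0183t) = 10100000·e^(0.0235t)
14400000/10100000 = e^((0.0235 − 0.0183)t) → ln(1.42574) = 0.0052·t
t = 0.35469 / 0.0052

t ≈ 68.2 years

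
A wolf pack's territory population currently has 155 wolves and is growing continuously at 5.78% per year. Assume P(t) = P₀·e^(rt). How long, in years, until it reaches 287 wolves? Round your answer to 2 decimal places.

287 = 155 · e^(0.0578·t)
t = ln(287/155) / 0.0578 = ln(1.85161) / 0.0578 = 0.61606 / 0.0578

t ≈ 10.66 years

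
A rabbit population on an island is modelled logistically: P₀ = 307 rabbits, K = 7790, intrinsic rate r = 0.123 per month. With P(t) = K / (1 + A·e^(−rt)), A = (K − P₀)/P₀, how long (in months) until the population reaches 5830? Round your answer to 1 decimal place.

t ≈ 34.8 months

A = (7790 − 307)/307 = 24.37459
5830 = 7790/(1 + 24.37459·e^(−0.123t)) → 1 + 24.37459·e^(−0.123t) = 1.33619
e^(−0.123t) = 0.013793 → t = ln(72.50198)/0.123 = 4.28361/0.123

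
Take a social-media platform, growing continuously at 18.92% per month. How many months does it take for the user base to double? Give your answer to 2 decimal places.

doubling time ≈ 3.66 months

doubling time = ln(2) / |r| = 0.69315 / 0.1892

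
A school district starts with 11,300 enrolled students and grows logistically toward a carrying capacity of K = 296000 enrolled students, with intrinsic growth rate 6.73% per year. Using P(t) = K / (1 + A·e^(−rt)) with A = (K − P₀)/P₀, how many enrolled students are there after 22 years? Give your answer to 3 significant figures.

A = (296000 − 11300)/11300 = 25.19469
P(22) = 296000 / (1 + 25.19469·e^(−0.0673·22)) = 296000 / (1 + 25.19469·0.227501)
= 296000 / 6.73182 ≈ 43970.27

≈ 44,000 enrolled students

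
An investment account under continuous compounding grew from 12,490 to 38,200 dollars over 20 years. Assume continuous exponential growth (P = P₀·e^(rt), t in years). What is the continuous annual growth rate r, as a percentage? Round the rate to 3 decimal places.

r ≈ 5.590% per year

38200 = 12490 · e^(r·20)
e^(20r) = 38200/12490 = 3.05845
r = ln(3.05845) / 20 = 1.11791 / 20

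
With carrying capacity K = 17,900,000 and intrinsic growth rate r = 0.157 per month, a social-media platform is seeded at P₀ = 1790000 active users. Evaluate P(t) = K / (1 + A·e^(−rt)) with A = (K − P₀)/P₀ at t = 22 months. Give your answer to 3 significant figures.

A = (17900000 − 1790000)/1790000 = 9
P(22) = 17900000 / (1 + 9·e^(−0.157·22)) = 17900000 / (1 + 9·0.031619)
= 17900000 / 1.28457 ≈ 13934622.22

≈ 13,900,000 active users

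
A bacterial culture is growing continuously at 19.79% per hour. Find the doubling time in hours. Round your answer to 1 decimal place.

doubling time = ln(2) / |r| = 0.69315 / 0.1979

doubling time ≈ 3.5 hours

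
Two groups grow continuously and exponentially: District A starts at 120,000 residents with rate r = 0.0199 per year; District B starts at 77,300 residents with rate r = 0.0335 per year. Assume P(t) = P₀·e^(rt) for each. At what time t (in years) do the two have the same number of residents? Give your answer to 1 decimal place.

120000·e^(0.0199t) = 77300·e^(0.0335t)
120000/77300 = e^((0.0335 − 0.0199)t) → ln(1.55239) = 0.0136·t
t = 0.4398 / 0.0136

t ≈ 32.3 years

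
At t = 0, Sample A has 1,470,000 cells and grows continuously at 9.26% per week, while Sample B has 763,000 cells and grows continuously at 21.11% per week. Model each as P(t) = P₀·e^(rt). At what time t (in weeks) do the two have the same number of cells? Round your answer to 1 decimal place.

t ≈ 5.5 weeks

1470000·e^(0.0926t) = 763000·e^(0.2111t)
1470000/763000 = e^((0.2111 − 0.0926)t) → ln(1.92661) = 0.1185·t
t = 0.65576 / 0.1185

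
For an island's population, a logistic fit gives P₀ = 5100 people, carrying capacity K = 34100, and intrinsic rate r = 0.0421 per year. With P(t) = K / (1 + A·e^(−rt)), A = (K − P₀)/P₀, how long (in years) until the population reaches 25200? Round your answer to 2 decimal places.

A = (34100 − 5100)/5100 = 5.68627
25200 = 34100/(1 + 5.68627·e^(−0.0421t)) → 1 + 5.68627·e^(−0.0421t) = 1.35317
e^(−0.0421t) = 0.06211 → t = ln(16.10046)/0.0421 = 2.77885/0.0421

t ≈ 66.01 years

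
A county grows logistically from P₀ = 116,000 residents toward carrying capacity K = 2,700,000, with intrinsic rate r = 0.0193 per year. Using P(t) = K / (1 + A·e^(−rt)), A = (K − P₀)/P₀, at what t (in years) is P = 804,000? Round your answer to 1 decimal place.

A = (2700000 − 116000)/116000 = 22.27586
804000 = 2700000/(1 + 22.27586·e^(−0.0193t)) → 1 + 22.27586·e^(−0.0193t) = 3.35821
e^(−0.0193t) = 0.105864 → t = ln(9.44609)/0.0193 = 2.2456/0.0193

t ≈ 116.4 years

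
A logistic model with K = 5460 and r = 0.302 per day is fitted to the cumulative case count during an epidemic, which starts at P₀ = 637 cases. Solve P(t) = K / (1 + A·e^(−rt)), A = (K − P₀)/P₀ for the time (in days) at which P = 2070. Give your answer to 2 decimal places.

A = (5460 − 637)/637 = 7.57143
2070 = 5460/(1 + 7.57143·e^(−0.302t)) → 1 + 7.57143·e^(−0.302t) = 2.63768
e^(−0.302t) = 0.216298 → t = ln(4.62326)/0.302 = 1.5311/0.302

t ≈ 5.07 days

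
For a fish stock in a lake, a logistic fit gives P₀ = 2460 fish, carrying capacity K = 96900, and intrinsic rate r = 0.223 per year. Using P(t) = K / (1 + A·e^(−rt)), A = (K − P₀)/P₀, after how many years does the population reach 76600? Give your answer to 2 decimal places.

t ≈ 22.31 years

A = (96900 − 2460)/2460 = 38.39024
76600 = 96900/(1 + 38.39024·e^(−0.223t)) → 1 + 38.39024·e^(−0.223t) = 1.26501
e^(−0.223t) = 0.006903 → t = ln(144.86171)/0.223 = 4.97578/0.223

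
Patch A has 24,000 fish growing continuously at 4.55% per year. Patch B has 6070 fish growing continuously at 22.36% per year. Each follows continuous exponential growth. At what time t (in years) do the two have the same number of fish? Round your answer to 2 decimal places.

t ≈ 7.72 years

24000·e^(0.0455t) = 6070·e^(0.2236t)
24000/6070 = e^((0.2236 − 0.0455)t) → ln(3.95387) = 0.1781·t
t = 1.3747 / 0.1781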